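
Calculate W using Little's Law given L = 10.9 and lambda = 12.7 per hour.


W = L / lambda = 10.9 / 12.7 = 0.8583 hours

0.8583 hours


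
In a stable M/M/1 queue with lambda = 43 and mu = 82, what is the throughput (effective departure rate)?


For a stable queue (lambda < mu), throughput = lambda = 43 per hour

43 per hour


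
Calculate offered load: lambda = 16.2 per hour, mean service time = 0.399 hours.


Offered load a = lambda * E[S] = 16.2 * 0.399 = 6.46 Erlangs

6.46 Erlangs


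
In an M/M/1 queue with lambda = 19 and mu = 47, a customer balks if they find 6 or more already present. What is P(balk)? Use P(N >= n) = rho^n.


P(N >= 6) = rho^6 = (19/47)^6 = 0.0044

0.0044


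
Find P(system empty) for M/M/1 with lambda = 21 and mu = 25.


P0 = 1 - rho = 1 - 21/25 = 0.16

0.16


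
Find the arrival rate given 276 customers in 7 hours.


lambda = total arrivals / time = 276 / 7 = 39.43 per hour

39.43 per hour


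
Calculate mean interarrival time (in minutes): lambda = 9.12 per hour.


Mean interarrival time = 60/lambda = 60/9.12 = 6.58 minutes

6.58 minutes


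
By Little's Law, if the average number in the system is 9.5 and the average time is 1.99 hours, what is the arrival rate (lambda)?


lambda = L / W = 9.5 / 1.99 = 4.77 per hour

4.77 per hour


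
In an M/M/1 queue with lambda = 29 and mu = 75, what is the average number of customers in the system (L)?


rho = 29/75; L = rho/(1-rho) = 0.63

0.63


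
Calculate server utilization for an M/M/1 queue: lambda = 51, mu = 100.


rho = lambda/mu = 51/100 = 0.51

0.51


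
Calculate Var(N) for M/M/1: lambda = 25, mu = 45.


rho = 25/45; Var(N) = rho/(1-rho)^2 = 2.81

2.81


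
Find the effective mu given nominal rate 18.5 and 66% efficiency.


Effective rate = mu * efficiency = 18.5 * 0.66 = 12.21 per hour

12.21 per hour


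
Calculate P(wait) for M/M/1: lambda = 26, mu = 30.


P(wait) = rho = lambda/mu = 26/30 = 0.8667

0.8667


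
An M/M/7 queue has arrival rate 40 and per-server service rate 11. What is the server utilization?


rho = lambda/(c*mu) = 40/(7*11) = 0.5195

0.5195


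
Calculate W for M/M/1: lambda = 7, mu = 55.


W = 1/(mu - lambda) = 1/(55 - 7) = 0.0208 hours

0.0208 hours


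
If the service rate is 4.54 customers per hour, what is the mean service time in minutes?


Mean service time = 60/mu = 60/4.54 = 13.22 minutes

13.22 minutes


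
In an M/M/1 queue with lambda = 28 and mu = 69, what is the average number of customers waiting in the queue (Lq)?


rho = 28/69; Lq = rho^2/(1-rho) = 0.28

0.28


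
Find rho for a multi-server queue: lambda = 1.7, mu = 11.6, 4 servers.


rho = lambda / (c * mu) = 1.7 / (4 * 11.6) = 0.0366

0.0366


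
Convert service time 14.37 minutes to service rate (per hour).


mu = 60 / avg_service_time = 60 / 14.37 = 4.18 per hour

4.18 per hour


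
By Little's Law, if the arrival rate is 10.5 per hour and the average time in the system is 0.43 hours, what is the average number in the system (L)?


L = lambda * W = 10.5 * 0.43 = 4.52

4.52


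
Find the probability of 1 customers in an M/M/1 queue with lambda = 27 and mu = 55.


rho = 27/55; P(n) = (1-rho)*rho^n = (1-27/55)*(27/55)^1 = 0.2499

0.2499


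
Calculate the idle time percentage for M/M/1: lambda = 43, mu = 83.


Idle fraction = (1 - rho) * 100 = (1 - 43/83) * 100 = 48.2%

48.2%


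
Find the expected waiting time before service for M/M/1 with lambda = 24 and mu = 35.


rho = 24/35; Wq = rho/(mu - lambda) = 0.0623 hours

0.0623 hours


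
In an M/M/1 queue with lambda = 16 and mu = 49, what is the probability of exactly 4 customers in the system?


rho = 16/49; P(n) = (1-rho)*rho^n = (1-16/49)*(16/49)^4 = 0.0077

0.0077


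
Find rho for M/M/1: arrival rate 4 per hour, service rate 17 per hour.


rho = lambda/mu = 4/17 = 0.2353

0.2353


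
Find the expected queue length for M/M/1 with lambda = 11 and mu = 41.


rho = 11/41; Lq = rho^2/(1-rho) = 0.1

0.1


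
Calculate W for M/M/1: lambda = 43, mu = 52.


W = 1/(mu - lambda) = 1/(52 - 43) = 0.1111 hours

0.1111 hours


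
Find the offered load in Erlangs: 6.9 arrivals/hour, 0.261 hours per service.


Offered load a = lambda * E[S] = 6.9 * 0.261 = 1.8 Erlangs

1.8 Erlangs


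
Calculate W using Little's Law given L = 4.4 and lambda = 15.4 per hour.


W = L / lambda = 4.4 / 15.4 = 0.2857 hours

0.2857 hours


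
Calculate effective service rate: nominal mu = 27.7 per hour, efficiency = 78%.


Effective rate = mu * efficiency = 27.7 * 0.78 = 21.61 per hour

21.61 per hour


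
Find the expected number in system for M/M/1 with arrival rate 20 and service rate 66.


rho = 20/66; L = rho/(1-rho) = 0.43

0.43


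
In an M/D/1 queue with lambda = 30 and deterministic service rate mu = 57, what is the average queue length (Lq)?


M/D/1: Lq = rho^2 / (2*(1-rho)) where rho = 30/57; Lq = 0.29

0.29


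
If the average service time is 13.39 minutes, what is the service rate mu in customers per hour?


mu = 60 / avg_service_time = 60 / 13.39 = 4.48 per hour

4.48 per hour


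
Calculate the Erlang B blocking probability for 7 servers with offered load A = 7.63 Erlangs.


B(N,A) = (A^N/N!) / sum(A^k/k!, k=0..N) with N=7, A=7.63 = 0.2869

0.2869


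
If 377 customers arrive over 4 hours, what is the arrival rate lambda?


lambda = total arrivals / time = 377 / 4 = 94.25 per hour

94.25 per hour


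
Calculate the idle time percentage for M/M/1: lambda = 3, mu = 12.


Idle fraction = (1 - rho) * 100 = (1 - 3/12) * 100 = 75.0%

75.0%


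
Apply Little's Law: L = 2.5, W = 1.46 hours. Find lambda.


lambda = L / W = 2.5 / 1.46 = 1.71 per hour

1.71 per hour


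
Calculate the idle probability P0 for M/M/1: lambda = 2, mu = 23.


P0 = 1 - rho = 1 - 2/23 = 0.913

0.913


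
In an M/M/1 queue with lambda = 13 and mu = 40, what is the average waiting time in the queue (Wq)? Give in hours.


rho = 13/40; Wq = rho/(mu - lambda) = 0.012 hours

0.012 hours


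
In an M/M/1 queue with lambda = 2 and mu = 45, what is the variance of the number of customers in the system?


rho = 2/45; Var(N) = rho/(1-rho)^2 = 0.05

0.05


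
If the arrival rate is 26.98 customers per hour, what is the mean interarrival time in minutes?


Mean interarrival time = 60/lambda = 60/26.98 = 2.22 minutes

2.22 minutes


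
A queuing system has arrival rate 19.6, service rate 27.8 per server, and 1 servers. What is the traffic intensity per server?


rho = lambda / (c * mu) = 19.6 / (1 * 27.8) = 0.705

0.705


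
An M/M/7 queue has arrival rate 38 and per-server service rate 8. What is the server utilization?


rho = lambda/(c*mu) = 38/(7*8) = 0.6786

0.6786


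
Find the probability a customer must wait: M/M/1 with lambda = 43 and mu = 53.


P(wait) = rho = lambda/mu = 43/53 = 0.8113

0.8113


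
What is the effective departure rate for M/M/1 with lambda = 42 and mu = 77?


For a stable queue (lambda < mu), throughput = lambda = 42 per hour

42 per hour


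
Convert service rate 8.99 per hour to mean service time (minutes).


Mean service time = 60/mu = 60/8.99 = 6.67 minutes

6.67 minutes


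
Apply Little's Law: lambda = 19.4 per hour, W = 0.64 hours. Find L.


L = lambda * W = 19.4 * 0.64 = 12.42

12.42


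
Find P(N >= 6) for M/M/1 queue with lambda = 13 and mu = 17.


P(N >= 6) = rho^6 = (13/17)^6 = 0.2

0.2


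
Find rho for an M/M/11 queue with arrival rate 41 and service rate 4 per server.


rho = lambda/(c*mu) = 41/(11*4) = 0.9318

0.9318


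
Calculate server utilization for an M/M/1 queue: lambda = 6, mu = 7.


rho = lambda/mu = 6/7 = 0.8571

0.8571


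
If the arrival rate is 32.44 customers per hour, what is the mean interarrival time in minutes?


Mean interarrival time = 60/lambda = 60/32.44 = 1.85 minutes

1.85 minutes


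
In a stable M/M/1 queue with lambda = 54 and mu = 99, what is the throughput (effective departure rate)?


For a stable queue (lambda < mu), throughput = lambda = 54 per hour

54 per hour


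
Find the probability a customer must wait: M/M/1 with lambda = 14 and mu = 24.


P(wait) = rho = lambda/mu = 14/24 = 0.5833

0.5833


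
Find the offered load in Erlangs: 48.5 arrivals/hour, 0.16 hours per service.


Offered load a = lambda * E[S] = 48.5 * 0.16 = 7.76 Erlangs

7.76 Erlangs


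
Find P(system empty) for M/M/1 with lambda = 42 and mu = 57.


P0 = 1 - rho = 1 - 42/57 = 0.2632

0.2632


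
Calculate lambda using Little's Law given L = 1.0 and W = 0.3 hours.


lambda = L / W = 1.0 / 0.3 = 3.33 per hour

3.33 per hour


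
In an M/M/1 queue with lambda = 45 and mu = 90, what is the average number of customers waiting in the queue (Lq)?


rho = 45/90; Lq = rho^2/(1-rho) = 0.5

0.5


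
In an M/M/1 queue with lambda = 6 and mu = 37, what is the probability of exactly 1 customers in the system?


rho = 6/37; P(n) = (1-rho)*rho^n = (1-6/37)*(6/37)^1 = 0.1359

0.1359


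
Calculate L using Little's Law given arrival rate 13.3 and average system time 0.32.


L = lambda * W = 13.3 * 0.32 = 4.26

4.26


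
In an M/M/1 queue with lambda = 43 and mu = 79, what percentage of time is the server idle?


Idle fraction = (1 - rho) * 100 = (1 - 43/79) * 100 = 45.6%

45.6%


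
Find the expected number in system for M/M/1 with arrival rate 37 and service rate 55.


rho = 37/55; L = rho/(1-rho) = 2.06

2.06


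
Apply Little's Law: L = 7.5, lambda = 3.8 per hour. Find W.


W = L / lambda = 7.5 / 3.8 = 1.9737 hours

1.9737 hours


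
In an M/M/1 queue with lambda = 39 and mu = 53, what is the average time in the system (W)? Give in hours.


W = 1/(mu - lambda) = 1/(53 - 39) = 0.0714 hours

0.0714 hours


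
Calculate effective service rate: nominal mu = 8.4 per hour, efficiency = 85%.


Effective rate = mu * efficiency = 8.4 * 0.85 = 7.14 per hour

7.14 per hour


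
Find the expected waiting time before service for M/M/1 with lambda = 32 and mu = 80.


rho = 32/80; Wq = rho/(mu - lambda) = 0.0083 hours

0.0083 hours


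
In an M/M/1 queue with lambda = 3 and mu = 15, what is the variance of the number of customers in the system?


rho = 3/15; Var(N) = rho/(1-rho)^2 = 0.31

0.31


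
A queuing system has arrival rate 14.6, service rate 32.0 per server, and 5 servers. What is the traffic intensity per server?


rho = lambda / (c * mu) = 14.6 / (5 * 32.0) = 0.0913

0.0913


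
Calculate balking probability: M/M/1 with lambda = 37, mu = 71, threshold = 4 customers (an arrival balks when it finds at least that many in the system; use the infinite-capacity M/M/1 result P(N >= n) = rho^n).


P(N >= 4) = rho^4 = (37/71)^4 = 0.0738

0.0738


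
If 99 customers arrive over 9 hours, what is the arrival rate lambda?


lambda = total arrivals / time = 99 / 9 = 11.0 per hour

11.0 per hour


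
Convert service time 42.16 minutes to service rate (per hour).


mu = 60 / avg_service_time = 60 / 42.16 = 1.42 per hour

1.42 per hour


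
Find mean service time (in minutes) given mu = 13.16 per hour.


Mean service time = 60/mu = 60/13.16 = 4.56 minutes

4.56 minutes


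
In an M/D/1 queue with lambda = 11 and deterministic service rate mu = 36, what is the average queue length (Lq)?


M/D/1: Lq = rho^2 / (2*(1-rho)) where rho = 11/36; Lq = 0.07

0.07


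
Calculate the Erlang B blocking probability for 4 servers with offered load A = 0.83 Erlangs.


B(N,A) = (A^N/N!) / sum(A^k/k!, k=0..N) with N=4, A=0.83 = 0.0086

0.0086


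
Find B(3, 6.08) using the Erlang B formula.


B(N,A) = (A^N/N!) / sum(A^k/k!, k=0..N) with N=3, A=6.08 = 0.5944

0.5944


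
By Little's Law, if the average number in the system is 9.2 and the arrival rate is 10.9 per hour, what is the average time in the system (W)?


W = L / lambda = 9.2 / 10.9 = 0.844 hours

0.844 hours


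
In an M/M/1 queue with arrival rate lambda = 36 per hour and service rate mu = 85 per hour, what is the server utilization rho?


rho = lambda/mu = 36/85 = 0.4235

0.4235


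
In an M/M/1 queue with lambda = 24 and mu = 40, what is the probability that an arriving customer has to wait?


P(wait) = rho = lambda/mu = 24/40 = 0.6

0.6


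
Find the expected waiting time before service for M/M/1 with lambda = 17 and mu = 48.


rho = 17/48; Wq = rho/(mu - lambda) = 0.0114 hours

0.0114 hours


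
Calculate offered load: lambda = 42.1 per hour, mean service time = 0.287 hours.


Offered load a = lambda * E[S] = 42.1 * 0.287 = 12.08 Erlangs

12.08 Erlangs


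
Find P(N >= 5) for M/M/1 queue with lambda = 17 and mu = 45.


P(N >= 5) = rho^5 = (17/45)^5 = 0.0077

0.0077


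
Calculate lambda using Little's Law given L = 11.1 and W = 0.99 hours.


lambda = L / W = 11.1 / 0.99 = 11.21 per hour

11.21 per hour


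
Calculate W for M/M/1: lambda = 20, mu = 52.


W = 1/(mu - lambda) = 1/(52 - 20) = 0.0313 hours

0.0313 hours


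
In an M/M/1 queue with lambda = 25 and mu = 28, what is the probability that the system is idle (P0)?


P0 = 1 - rho = 1 - 25/28 = 0.1071

0.1071


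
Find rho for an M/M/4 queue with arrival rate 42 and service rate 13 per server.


rho = lambda/(c*mu) = 42/(4*13) = 0.8077

0.8077


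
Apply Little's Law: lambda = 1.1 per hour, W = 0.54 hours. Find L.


L = lambda * W = 1.1 * 0.54 = 0.59

0.59


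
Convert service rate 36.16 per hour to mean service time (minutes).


Mean service time = 60/mu = 60/36.16 = 1.66 minutes

1.66 minutes


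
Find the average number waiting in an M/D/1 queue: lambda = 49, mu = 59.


M/D/1: Lq = rho^2 / (2*(1-rho)) where rho = 49/59; Lq = 2.03

2.03


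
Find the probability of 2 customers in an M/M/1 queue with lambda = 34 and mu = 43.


rho = 34/43; P(n) = (1-rho)*rho^n = (1-34/43)*(34/43)^2 = 0.1309

0.1309


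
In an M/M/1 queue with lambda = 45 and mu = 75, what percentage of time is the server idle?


Idle fraction = (1 - rho) * 100 = (1 - 45/75) * 100 = 40.0%

40.0%


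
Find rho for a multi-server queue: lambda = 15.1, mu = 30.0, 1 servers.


rho = lambda / (c * mu) = 15.1 / (1 * 30.0) = 0.5033

0.5033


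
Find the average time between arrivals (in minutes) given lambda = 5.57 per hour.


Mean interarrival time = 60/lambda = 60/5.57 = 10.77 minutes

10.77 minutes


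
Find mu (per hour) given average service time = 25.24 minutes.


mu = 60 / avg_service_time = 60 / 25.24 = 2.38 per hour

2.38 per hour


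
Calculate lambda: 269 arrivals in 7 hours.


lambda = total arrivals / time = 269 / 7 = 38.43 per hour

38.43 per hour


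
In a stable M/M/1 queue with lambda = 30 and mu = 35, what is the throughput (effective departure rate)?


For a stable queue (lambda < mu), throughput = lambda = 30 per hour

30 per hour


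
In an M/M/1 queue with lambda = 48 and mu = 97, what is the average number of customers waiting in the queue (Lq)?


rho = 48/97; Lq = rho^2/(1-rho) = 0.48

0.48


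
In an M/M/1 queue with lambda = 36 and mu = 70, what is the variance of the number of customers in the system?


rho = 36/70; Var(N) = rho/(1-rho)^2 = 2.18

2.18


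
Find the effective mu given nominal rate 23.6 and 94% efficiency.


Effective rate = mu * efficiency = 23.6 * 0.94 = 22.18 per hour

22.18 per hour


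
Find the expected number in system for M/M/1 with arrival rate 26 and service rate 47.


rho = 26/47; L = rho/(1-rho) = 1.24

1.24


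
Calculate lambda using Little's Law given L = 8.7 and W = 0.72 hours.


lambda = L / W = 8.7 / 0.72 = 12.08 per hour

12.08 per hour


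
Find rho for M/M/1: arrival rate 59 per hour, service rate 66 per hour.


rho = lambda/mu = 59/66 = 0.8939

0.8939


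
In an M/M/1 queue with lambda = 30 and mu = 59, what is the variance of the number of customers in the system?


rho = 30/59; Var(N) = rho/(1-rho)^2 = 2.1

2.1


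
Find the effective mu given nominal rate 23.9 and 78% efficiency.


Effective rate = mu * efficiency = 23.9 * 0.78 = 18.64 per hour

18.64 per hour


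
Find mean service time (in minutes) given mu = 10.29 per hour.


Mean service time = 60/mu = 60/10.29 = 5.83 minutes

5.83 minutes


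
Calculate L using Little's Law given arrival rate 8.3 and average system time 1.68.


L = lambda * W = 8.3 * 1.68 = 13.94

13.94


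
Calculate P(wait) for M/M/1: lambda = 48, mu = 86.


P(wait) = rho = lambda/mu = 48/86 = 0.5581

0.5581


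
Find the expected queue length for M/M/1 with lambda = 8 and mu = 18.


rho = 8/18; Lq = rho^2/(1-rho) = 0.36

0.36


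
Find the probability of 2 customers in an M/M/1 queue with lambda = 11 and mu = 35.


rho = 11/35; P(n) = (1-rho)*rho^n = (1-11/35)*(11/35)^2 = 0.0677

0.0677


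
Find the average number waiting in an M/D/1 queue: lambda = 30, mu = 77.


M/D/1: Lq = rho^2 / (2*(1-rho)) where rho = 30/77; Lq = 0.12

0.12


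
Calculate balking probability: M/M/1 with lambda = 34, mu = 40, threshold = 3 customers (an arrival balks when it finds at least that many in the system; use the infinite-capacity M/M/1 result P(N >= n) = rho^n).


P(N >= 3) = rho^3 = (34/40)^3 = 0.6141

0.6141


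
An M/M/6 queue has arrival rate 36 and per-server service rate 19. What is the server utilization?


rho = lambda/(c*mu) = 36/(6*19) = 0.3158

0.3158


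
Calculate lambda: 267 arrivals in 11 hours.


lambda = total arrivals / time = 267 / 11 = 24.27 per hour

24.27 per hour


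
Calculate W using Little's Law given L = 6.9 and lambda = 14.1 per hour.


W = L / lambda = 6.9 / 14.1 = 0.4894 hours

0.4894 hours


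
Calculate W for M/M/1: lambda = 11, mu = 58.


W = 1/(mu - lambda) = 1/(58 - 11) = 0.0213 hours

0.0213 hours


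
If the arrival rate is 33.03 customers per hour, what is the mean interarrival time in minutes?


Mean interarrival time = 60/lambda = 60/33.03 = 1.82 minutes

1.82 minutes


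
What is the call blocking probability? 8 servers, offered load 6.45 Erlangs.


B(N,A) = (A^N/N!) / sum(A^k/k!, k=0..N) with N=8, A=6.45 = 0.1472

0.1472


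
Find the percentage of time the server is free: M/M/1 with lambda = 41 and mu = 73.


Idle fraction = (1 - rho) * 100 = (1 - 41/73) * 100 = 43.8%

43.8%


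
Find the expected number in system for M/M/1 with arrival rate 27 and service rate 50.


rho = 27/50; L = rho/(1-rho) = 1.17

1.17


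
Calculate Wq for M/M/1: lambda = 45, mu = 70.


rho = 45/70; Wq = rho/(mu - lambda) = 0.0257 hours

0.0257 hours


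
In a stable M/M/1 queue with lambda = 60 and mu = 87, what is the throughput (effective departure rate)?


For a stable queue (lambda < mu), throughput = lambda = 60 per hour

60 per hour


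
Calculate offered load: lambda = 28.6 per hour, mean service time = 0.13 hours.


Offered load a = lambda * E[S] = 28.6 * 0.13 = 3.72 Erlangs

3.72 Erlangs


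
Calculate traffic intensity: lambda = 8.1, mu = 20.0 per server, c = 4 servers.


rho = lambda / (c * mu) = 8.1 / (4 * 20.0) = 0.1013

0.1013


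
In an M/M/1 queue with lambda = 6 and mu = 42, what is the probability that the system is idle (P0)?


P0 = 1 - rho = 1 - 6/42 = 0.8571

0.8571


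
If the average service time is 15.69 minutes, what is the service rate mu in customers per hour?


mu = 60 / avg_service_time = 60 / 15.69 = 3.82 per hour

3.82 per hour


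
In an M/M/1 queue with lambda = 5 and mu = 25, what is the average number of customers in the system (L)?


rho = 5/25; L = rho/(1-rho) = 0.25

0.25


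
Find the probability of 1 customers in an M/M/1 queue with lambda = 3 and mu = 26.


rho = 3/26; P(n) = (1-rho)*rho^n = (1-3/26)*(3/26)^1 = 0.1021

0.1021


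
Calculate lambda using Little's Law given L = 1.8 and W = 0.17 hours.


lambda = L / W = 1.8 / 0.17 = 10.59 per hour

10.59 per hour


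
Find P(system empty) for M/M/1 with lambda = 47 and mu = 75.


P0 = 1 - rho = 1 - 47/75 = 0.3733

0.3733


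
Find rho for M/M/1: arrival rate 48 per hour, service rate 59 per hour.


rho = lambda/mu = 48/59 = 0.8136

0.8136


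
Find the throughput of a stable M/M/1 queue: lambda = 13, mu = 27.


For a stable queue (lambda < mu), throughput = lambda = 13 per hour

13 per hour


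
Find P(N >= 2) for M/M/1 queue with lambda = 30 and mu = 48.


P(N >= 2) = rho^2 = (30/48)^2 = 0.3906

0.3906


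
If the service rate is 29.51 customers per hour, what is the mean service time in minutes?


Mean service time = 60/mu = 60/29.51 = 2.03 minutes

2.03 minutes


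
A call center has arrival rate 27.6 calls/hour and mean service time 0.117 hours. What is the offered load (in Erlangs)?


Offered load a = lambda * E[S] = 27.6 * 0.117 = 3.23 Erlangs

3.23 Erlangs


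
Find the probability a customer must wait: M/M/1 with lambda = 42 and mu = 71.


P(wait) = rho = lambda/mu = 42/71 = 0.5915

0.5915


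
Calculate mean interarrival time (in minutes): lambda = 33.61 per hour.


Mean interarrival time = 60/lambda = 60/33.61 = 1.79 minutes

1.79 minutes


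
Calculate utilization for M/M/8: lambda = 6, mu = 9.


rho = lambda/(c*mu) = 6/(8*9) = 0.0833

0.0833


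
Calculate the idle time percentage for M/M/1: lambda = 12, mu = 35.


Idle fraction = (1 - rho) * 100 = (1 - 12/35) * 100 = 65.7%

65.7%


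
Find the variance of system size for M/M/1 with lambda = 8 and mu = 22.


rho = 8/22; Var(N) = rho/(1-rho)^2 = 0.9

0.9


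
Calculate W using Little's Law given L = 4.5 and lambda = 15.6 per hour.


W = L / lambda = 4.5 / 15.6 = 0.2885 hours

0.2885 hours


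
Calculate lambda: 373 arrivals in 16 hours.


lambda = total arrivals / time = 373 / 16 = 23.31 per hour

23.31 per hour


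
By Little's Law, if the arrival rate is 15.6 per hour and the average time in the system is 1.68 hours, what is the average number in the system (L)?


L = lambda * W = 15.6 * 1.68 = 26.21

26.21


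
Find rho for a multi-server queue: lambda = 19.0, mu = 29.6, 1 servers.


rho = lambda / (c * mu) = 19.0 / (1 * 29.6) = 0.6419

0.6419


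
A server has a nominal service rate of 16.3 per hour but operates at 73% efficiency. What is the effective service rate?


Effective rate = mu * efficiency = 16.3 * 0.73 = 11.9 per hour

11.9 per hour


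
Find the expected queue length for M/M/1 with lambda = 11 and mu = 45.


rho = 11/45; Lq = rho^2/(1-rho) = 0.08

0.08


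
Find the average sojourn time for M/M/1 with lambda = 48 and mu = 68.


W = 1/(mu - lambda) = 1/(68 - 48) = 0.05 hours

0.05 hours


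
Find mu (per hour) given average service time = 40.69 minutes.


mu = 60 / avg_service_time = 60 / 40.69 = 1.47 per hour

1.47 per hour


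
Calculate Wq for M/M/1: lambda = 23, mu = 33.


rho = 23/33; Wq = rho/(mu - lambda) = 0.0697 hours

0.0697 hours


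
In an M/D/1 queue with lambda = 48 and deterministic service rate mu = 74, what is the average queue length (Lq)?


M/D/1: Lq = rho^2 / (2*(1-rho)) where rho = 48/74; Lq = 0.6

0.6


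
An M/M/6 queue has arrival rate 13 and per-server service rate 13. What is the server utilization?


rho = lambda/(c*mu) = 13/(6*13) = 0.1667

0.1667


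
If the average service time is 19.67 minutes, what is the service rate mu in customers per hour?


mu = 60 / avg_service_time = 60 / 19.67 = 3.05 per hour

3.05 per hour


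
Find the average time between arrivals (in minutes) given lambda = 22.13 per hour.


Mean interarrival time = 60/lambda = 60/22.13 = 2.71 minutes

2.71 minutes


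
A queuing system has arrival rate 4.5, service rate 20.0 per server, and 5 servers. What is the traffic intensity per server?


rho = lambda / (c * mu) = 4.5 / (5 * 20.0) = 0.045

0.045


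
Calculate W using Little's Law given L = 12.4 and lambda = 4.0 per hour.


W = L / lambda = 12.4 / 4.0 = 3.1 hours

3.1 hours


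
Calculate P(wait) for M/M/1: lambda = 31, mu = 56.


P(wait) = rho = lambda/mu = 31/56 = 0.5536

0.5536


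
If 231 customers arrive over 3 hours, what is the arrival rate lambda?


lambda = total arrivals / time = 231 / 3 = 77.0 per hour

77.0 per hour


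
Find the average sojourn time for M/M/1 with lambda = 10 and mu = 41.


W = 1/(mu - lambda) = 1/(41 - 10) = 0.0323 hours

0.0323 hours


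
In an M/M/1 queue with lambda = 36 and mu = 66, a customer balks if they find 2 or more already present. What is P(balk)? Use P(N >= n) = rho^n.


P(N >= 2) = rho^2 = (36/66)^2 = 0.2975

0.2975


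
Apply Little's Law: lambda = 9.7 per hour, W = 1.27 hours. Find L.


L = lambda * W = 9.7 * 1.27 = 12.32

12.32


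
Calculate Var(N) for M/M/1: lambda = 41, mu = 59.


rho = 41/59; Var(N) = rho/(1-rho)^2 = 7.47

7.47


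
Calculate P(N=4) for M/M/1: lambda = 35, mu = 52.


rho = 35/52; P(n) = (1-rho)*rho^n = (1-35/52)*(35/52)^4 = 0.0671

0.0671


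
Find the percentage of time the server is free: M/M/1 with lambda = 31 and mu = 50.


Idle fraction = (1 - rho) * 100 = (1 - 31/50) * 100 = 38.0%

38.0%


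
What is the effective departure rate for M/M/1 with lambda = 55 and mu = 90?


For a stable queue (lambda < mu), throughput = lambda = 55 per hour

55 per hour


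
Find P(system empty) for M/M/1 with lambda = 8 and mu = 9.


P0 = 1 - rho = 1 - 8/9 = 0.1111

0.1111


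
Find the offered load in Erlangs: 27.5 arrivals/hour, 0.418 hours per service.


Offered load a = lambda * E[S] = 27.5 * 0.418 = 11.5 Erlangs

11.5 Erlangs


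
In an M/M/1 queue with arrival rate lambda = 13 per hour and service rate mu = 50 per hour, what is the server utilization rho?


rho = lambda/mu = 13/50 = 0.26

0.26


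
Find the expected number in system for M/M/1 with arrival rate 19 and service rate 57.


rho = 19/57; L = rho/(1-rho) = 0.5

0.5


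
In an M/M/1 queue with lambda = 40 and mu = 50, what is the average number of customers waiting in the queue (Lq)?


rho = 40/50; Lq = rho^2/(1-rho) = 3.2

3.2


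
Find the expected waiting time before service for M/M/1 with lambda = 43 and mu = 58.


rho = 43/58; Wq = rho/(mu - lambda) = 0.0494 hours

0.0494 hours


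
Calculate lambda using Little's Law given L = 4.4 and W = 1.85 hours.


lambda = L / W = 4.4 / 1.85 = 2.38 per hour

2.38 per hour


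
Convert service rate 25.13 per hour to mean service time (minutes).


Mean service time = 60/mu = 60/25.13 = 2.39 minutes

2.39 minutes


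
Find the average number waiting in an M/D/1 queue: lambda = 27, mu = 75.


M/D/1: Lq = rho^2 / (2*(1-rho)) where rho = 27/75; Lq = 0.1

0.1


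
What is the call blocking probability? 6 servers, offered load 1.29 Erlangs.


B(N,A) = (A^N/N!) / sum(A^k/k!, k=0..N) with N=6, A=1.29 = 0.0018

0.0018


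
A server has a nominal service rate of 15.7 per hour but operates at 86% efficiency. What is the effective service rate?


Effective rate = mu * efficiency = 15.7 * 0.86 = 13.5 per hour

13.5 per hour


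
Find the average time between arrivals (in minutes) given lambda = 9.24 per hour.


Mean interarrival time = 60/lambda = 60/9.24 = 6.49 minutes

6.49 minutes


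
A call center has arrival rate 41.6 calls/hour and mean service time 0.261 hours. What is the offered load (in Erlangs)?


Offered load a = lambda * E[S] = 41.6 * 0.261 = 10.86 Erlangs

10.86 Erlangs


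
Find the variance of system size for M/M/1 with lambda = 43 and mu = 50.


rho = 43/50; Var(N) = rho/(1-rho)^2 = 43.88

43.88


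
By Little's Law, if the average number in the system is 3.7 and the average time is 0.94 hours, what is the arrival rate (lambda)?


lambda = L / W = 3.7 / 0.94 = 3.94 per hour

3.94 per hour


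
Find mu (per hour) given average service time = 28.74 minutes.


mu = 60 / avg_service_time = 60 / 28.74 = 2.09 per hour

2.09 per hour


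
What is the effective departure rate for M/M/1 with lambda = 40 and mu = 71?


For a stable queue (lambda < mu), throughput = lambda = 40 per hour

40 per hour


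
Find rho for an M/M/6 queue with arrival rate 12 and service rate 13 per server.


rho = lambda/(c*mu) = 12/(6*13) = 0.1538

0.1538


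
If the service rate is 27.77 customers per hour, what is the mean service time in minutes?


Mean service time = 60/mu = 60/27.77 = 2.16 minutes

2.16 minutes


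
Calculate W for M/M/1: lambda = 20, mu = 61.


W = 1/(mu - lambda) = 1/(61 - 20) = 0.0244 hours

0.0244 hours


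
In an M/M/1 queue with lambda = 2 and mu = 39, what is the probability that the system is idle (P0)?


P0 = 1 - rho = 1 - 2/39 = 0.9487

0.9487


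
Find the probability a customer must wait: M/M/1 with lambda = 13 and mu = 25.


P(wait) = rho = lambda/mu = 13/25 = 0.52

0.52


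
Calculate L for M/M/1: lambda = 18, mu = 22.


rho = 18/22; L = rho/(1-rho) = 4.5

4.5


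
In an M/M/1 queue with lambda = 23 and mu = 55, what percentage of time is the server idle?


Idle fraction = (1 - rho) * 100 = (1 - 23/55) * 100 = 58.2%

58.2%


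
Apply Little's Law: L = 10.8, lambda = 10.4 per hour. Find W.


W = L / lambda = 10.8 / 10.4 = 1.0385 hours

1.0385 hours


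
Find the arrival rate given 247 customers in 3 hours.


lambda = total arrivals / time = 247 / 3 = 82.33 per hour

82.33 per hour


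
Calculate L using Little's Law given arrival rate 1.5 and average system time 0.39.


L = lambda * W = 1.5 * 0.39 = 0.59

0.59


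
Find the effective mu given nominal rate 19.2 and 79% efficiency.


Effective rate = mu * efficiency = 19.2 * 0.79 = 15.17 per hour

15.17 per hour


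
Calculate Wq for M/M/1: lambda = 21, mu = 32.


rho = 21/32; Wq = rho/(mu - lambda) = 0.0597 hours

0.0597 hours


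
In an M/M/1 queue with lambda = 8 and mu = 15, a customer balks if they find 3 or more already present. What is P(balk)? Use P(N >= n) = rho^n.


P(N >= 3) = rho^3 = (8/15)^3 = 0.1517

0.1517


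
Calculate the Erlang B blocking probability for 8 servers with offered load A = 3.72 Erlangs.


B(N,A) = (A^N/N!) / sum(A^k/k!, k=0..N) with N=8, A=3.72 = 0.0224

0.0224


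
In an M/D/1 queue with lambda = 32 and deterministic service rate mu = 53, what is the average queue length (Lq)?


M/D/1: Lq = rho^2 / (2*(1-rho)) where rho = 32/53; Lq = 0.46

0.46


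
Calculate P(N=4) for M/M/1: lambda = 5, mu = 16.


rho = 5/16; P(n) = (1-rho)*rho^n = (1-5/16)*(5/16)^4 = 0.0066

0.0066


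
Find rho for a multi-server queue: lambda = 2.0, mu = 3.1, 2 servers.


rho = lambda / (c * mu) = 2.0 / (2 * 3.1) = 0.3226

0.3226


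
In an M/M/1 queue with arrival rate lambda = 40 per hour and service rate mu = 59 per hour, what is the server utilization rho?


rho = lambda/mu = 40/59 = 0.678

0.678


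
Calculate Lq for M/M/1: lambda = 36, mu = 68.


rho = 36/68; Lq = rho^2/(1-rho) = 0.6

0.6


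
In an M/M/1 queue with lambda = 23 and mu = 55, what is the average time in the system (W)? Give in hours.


W = 1/(mu - lambda) = 1/(55 - 23) = 0.0313 hours

0.0313 hours


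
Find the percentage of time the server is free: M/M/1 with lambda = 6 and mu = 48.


Idle fraction = (1 - rho) * 100 = (1 - 6/48) * 100 = 87.5%

87.5%


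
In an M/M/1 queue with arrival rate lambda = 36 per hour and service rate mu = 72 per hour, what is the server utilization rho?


rho = lambda/mu = 36/72 = 0.5

0.5


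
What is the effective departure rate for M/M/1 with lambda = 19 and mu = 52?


For a stable queue (lambda < mu), throughput = lambda = 19 per hour

19 per hour


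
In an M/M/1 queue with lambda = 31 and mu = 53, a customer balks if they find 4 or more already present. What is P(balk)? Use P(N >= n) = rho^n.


P(N >= 4) = rho^4 = (31/53)^4 = 0.117

0.117


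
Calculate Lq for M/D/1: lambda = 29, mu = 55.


M/D/1: Lq = rho^2 / (2*(1-rho)) where rho = 29/55; Lq = 0.29

0.29


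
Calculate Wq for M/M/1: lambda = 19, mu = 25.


rho = 19/25; Wq = rho/(mu - lambda) = 0.1267 hours

0.1267 hours


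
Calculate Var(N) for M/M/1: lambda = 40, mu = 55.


rho = 40/55; Var(N) = rho/(1-rho)^2 = 9.78

9.78


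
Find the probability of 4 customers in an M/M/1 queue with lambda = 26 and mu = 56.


rho = 26/56; P(n) = (1-rho)*rho^n = (1-26/56)*(26/56)^4 = 0.0249

0.0249


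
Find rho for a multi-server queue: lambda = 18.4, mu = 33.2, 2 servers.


rho = lambda / (c * mu) = 18.4 / (2 * 33.2) = 0.2771

0.2771


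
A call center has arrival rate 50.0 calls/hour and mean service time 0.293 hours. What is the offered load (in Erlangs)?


Offered load a = lambda * E[S] = 50.0 * 0.293 = 14.65 Erlangs

14.65 Erlangs


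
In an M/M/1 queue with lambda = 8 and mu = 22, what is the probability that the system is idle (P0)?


P0 = 1 - rho = 1 - 8/22 = 0.6364

0.6364


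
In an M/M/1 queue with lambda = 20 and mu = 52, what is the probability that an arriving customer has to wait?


P(wait) = rho = lambda/mu = 20/52 = 0.3846

0.3846


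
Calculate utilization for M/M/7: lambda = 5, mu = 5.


rho = lambda/(c*mu) = 5/(7*5) = 0.1429

0.1429


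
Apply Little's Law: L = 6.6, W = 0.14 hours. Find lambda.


lambda = L / W = 6.6 / 0.14 = 47.14 per hour

47.14 per hour


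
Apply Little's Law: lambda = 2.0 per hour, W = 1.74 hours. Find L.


L = lambda * W = 2.0 * 1.74 = 3.48

3.48


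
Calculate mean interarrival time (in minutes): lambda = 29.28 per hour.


Mean interarrival time = 60/lambda = 60/29.28 = 2.05 minutes

2.05 minutes


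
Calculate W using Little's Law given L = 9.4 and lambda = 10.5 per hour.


W = L / lambda = 9.4 / 10.5 = 0.8952 hours

0.8952 hours


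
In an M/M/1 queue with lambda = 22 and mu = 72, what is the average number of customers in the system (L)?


rho = 22/72; L = rho/(1-rho) = 0.44

0.44


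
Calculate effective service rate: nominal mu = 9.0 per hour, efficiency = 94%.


Effective rate = mu * efficiency = 9.0 * 0.94 = 8.46 per hour

8.46 per hour


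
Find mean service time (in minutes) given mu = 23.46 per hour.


Mean service time = 60/mu = 60/23.46 = 2.56 minutes

2.56 minutes


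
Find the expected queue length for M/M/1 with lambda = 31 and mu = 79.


rho = 31/79; Lq = rho^2/(1-rho) = 0.25

0.25


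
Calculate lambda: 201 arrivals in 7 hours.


lambda = total arrivals / time = 201 / 7 = 28.71 per hour

28.71 per hour


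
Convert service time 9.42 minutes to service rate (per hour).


mu = 60 / avg_service_time = 60 / 9.42 = 6.37 per hour

6.37 per hour


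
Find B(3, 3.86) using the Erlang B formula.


B(N,A) = (A^N/N!) / sum(A^k/k!, k=0..N) with N=3, A=3.86 = 0.4378

0.4378


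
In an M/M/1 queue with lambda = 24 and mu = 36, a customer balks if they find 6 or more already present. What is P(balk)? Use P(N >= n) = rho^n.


P(N >= 6) = rho^6 = (24/36)^6 = 0.0878

0.0878


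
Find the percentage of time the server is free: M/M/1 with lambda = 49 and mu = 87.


Idle fraction = (1 - rho) * 100 = (1 - 49/87) * 100 = 43.7%

43.7%


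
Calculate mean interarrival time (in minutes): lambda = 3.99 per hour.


Mean interarrival time = 60/lambda = 60/3.99 = 15.04 minutes

15.04 minutes


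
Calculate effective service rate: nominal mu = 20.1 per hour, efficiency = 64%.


Effective rate = mu * efficiency = 20.1 * 0.64 = 12.86 per hour

12.86 per hour


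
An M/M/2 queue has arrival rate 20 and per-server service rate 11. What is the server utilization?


rho = lambda/(c*mu) = 20/(2*11) = 0.9091

0.9091


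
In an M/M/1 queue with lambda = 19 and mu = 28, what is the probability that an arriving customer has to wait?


P(wait) = rho = lambda/mu = 19/28 = 0.6786

0.6786


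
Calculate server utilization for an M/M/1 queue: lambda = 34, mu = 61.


rho = lambda/mu = 34/61 = 0.5574

0.5574


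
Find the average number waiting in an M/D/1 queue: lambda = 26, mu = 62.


M/D/1: Lq = rho^2 / (2*(1-rho)) where rho = 26/62; Lq = 0.15

0.15


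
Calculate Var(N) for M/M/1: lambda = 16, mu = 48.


rho = 16/48; Var(N) = rho/(1-rho)^2 = 0.75

0.75


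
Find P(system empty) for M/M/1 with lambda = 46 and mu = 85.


P0 = 1 - rho = 1 - 46/85 = 0.4588

0.4588


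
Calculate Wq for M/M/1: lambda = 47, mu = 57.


rho = 47/57; Wq = rho/(mu - lambda) = 0.0825 hours

0.0825 hours


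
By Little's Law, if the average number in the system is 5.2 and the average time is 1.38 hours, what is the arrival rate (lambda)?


lambda = L / W = 5.2 / 1.38 = 3.77 per hour

3.77 per hour


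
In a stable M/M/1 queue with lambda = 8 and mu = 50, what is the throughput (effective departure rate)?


For a stable queue (lambda < mu), throughput = lambda = 8 per hour

8 per hour


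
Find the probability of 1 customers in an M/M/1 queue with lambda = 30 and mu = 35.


rho = 30/35; P(n) = (1-rho)*rho^n = (1-30/35)*(30/35)^1 = 0.1224

0.1224


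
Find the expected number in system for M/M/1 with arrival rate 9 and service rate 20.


rho = 9/20; L = rho/(1-rho) = 0.82

0.82


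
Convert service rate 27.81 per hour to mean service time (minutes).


Mean service time = 60/mu = 60/27.81 = 2.16 minutes

2.16 minutes


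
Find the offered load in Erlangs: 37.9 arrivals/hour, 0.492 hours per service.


Offered load a = lambda * E[S] = 37.9 * 0.492 = 18.65 Erlangs

18.65 Erlangs


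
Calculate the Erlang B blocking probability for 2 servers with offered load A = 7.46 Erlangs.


B(N,A) = (A^N/N!) / sum(A^k/k!, k=0..N) with N=2, A=7.46 = 0.7669

0.7669


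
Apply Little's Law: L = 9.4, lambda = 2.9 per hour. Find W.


W = L / lambda = 9.4 / 2.9 = 3.2414 hours

3.2414 hours


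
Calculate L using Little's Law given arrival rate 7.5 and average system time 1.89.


L = lambda * W = 7.5 * 1.89 = 14.18

14.18


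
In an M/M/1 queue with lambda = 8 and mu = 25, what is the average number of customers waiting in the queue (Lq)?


rho = 8/25; Lq = rho^2/(1-rho) = 0.15

0.15


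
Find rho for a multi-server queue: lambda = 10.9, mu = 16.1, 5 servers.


rho = lambda / (c * mu) = 10.9 / (5 * 16.1) = 0.1354

0.1354


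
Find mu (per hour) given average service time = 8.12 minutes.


mu = 60 / avg_service_time = 60 / 8.12 = 7.39 per hour

7.39 per hour


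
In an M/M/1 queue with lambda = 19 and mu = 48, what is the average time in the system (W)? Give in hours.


W = 1/(mu - lambda) = 1/(48 - 19) = 0.0345 hours

0.0345 hours


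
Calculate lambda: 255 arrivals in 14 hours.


lambda = total arrivals / time = 255 / 14 = 18.21 per hour

18.21 per hour


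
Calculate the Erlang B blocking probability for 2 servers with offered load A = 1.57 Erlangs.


B(N,A) = (A^N/N!) / sum(A^k/k!, k=0..N) with N=2, A=1.57 = 0.3241

0.3241


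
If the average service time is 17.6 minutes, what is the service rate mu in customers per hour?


mu = 60 / avg_service_time = 60 / 17.6 = 3.41 per hour

3.41 per hour


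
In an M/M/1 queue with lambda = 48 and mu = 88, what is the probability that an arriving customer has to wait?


P(wait) = rho = lambda/mu = 48/88 = 0.5455

0.5455


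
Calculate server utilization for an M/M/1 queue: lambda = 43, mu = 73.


rho = lambda/mu = 43/73 = 0.589

0.589
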